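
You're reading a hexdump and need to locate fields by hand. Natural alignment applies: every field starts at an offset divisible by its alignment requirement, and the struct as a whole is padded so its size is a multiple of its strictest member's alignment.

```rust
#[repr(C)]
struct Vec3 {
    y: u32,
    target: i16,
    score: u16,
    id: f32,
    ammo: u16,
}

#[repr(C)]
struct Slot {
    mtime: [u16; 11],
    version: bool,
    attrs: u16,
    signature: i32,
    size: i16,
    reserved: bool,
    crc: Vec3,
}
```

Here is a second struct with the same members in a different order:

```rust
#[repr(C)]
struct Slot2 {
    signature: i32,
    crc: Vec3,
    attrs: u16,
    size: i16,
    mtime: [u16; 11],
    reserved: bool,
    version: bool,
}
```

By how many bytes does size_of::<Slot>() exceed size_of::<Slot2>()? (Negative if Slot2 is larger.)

4

Vec3: 0..4  y  (4B, 4-aligned); 4..6  target  (2B, 2-aligned); 6..8  score  (2B, 2-aligned); 8..12  id  (4B, 4-aligned); 12..14  ammo  (2B, 2-aligned); 14..16  -- tail padding (2B); sizeof = 16, alignof = 4
0..22  mtime  (22B, 2-aligned)
22..23  version  (1B, 1-aligned)
23..24  -- padding (1B)
24..26  attrs  (2B, 2-aligned)
26..28  -- padding (2B)
28..32  signature  (4B, 4-aligned)
32..34  size  (2B, 2-aligned)
34..35  reserved  (1B, 1-aligned)
35..36  -- padding (1B)
36..52  crc  (16B, 4-aligned)
sizeof = 52, alignof = 4
— Slot2 —
0..4  signature  (4B, 4-aligned)
4..20  crc  (16B, 4-aligned)
20..22  attrs  (2B, 2-aligned)
22..24  size  (2B, 2-aligned)
24..46  mtime  (22B, 2-aligned)
46..47  reserved  (1B, 1-aligned)
47..48  version  (1B, 1-aligned)
sizeof = 48, alignof = 4
52 − 48 = 4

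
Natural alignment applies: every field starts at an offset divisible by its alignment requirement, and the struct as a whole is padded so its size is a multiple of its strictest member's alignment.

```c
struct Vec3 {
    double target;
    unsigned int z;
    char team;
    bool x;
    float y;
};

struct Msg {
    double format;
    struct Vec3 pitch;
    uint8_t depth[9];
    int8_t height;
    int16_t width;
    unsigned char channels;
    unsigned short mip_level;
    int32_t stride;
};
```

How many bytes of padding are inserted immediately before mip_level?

Vec3: @0: target [8B, align 8] → 8; @8: z [4B, align 4] → 12; @12: team [1B, align 1] → 13; @13: x [1B, align 1] → 14; +2 pad (align 4); @16: y [4B, align 4] → 20; +4 tail pad (align 8); size 24, align 8
@0: format [8B, align 8] → 8
@8: pitch [24B, align 8] → 32
@32: depth [9B, align 1] → 41
@41: height [1B, align 1] → 42
@42: width [2B, align 2] → 44
@44: channels [1B, align 1] → 45
+1 pad (align 2)
@46: mip_level [2B, align 2] → 48

1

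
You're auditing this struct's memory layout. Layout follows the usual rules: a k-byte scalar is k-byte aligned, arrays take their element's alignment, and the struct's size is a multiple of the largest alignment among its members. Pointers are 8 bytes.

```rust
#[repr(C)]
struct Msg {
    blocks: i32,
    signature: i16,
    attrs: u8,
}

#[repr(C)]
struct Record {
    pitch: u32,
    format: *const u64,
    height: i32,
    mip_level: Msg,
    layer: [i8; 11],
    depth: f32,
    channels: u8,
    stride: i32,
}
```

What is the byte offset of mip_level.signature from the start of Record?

24

Msg: 0..4  blocks  (4B, 4-aligned); 4..6  signature  (2B, 2-aligned); 6..7  attrs  (1B, 1-aligned); 7..8  -- tail padding (1B); sizeof = 8, alignof = 4
0..4  pitch  (4B, 4-aligned)
4..8  -- padding (4B)
8..16  format  (8B, 8-aligned)
16..20  height  (4B, 4-aligned)
20..28  mip_level  (8B, 4-aligned)
within Msg: signature at 4
20 + 4 = 24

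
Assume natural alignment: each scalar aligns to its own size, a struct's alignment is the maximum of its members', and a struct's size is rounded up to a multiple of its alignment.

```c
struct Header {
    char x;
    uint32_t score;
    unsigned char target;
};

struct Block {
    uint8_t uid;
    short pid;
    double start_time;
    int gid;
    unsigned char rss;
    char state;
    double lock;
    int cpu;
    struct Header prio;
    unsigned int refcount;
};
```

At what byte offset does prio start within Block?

Header: x at 0 (size 1, align 1) → ends 1; pad 3 to align 4 for score; score at 4 (size 4, align 4) → ends 8; target at 8 (size 1, align 1) → ends 9; tail pad 3 to reach multiple of 4; total 12 bytes, alignment 4
uid at 0 (size 1, align 1) → ends 1
pad 1 to align 2 for pid
pid at 2 (size 2, align 2) → ends 4
pad 4 to align 8 for start_time
start_time at 8 (size 8, align 8) → ends 16
gid at 16 (size 4, align 4) → ends 20
rss at 20 (size 1, align 1) → ends 21
state at 21 (size 1, align 1) → ends 22
pad 2 to align 8 for lock
lock at 24 (size 8, align 8) → ends 32
cpu at 32 (size 4, align 4) → ends 36
prio at 36 (size 12, align 4) → ends 48

36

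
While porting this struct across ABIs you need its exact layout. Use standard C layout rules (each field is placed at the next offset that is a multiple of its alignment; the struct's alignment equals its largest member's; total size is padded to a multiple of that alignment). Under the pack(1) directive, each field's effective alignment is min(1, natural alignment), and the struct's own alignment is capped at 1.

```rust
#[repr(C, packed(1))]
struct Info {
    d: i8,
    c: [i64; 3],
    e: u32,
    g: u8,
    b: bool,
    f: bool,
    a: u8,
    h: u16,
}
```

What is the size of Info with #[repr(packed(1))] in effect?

35

@0: d [1B, align 1] → 1
@1: c [24B, align 1] → 25
@25: e [4B, align 1] → 29
@29: g [1B, align 1] → 30
@30: b [1B, align 1] → 31
@31: f [1B, align 1] → 32
@32: a [1B, align 1] → 33
@33: h [2B, align 1] → 35
size 35, align 1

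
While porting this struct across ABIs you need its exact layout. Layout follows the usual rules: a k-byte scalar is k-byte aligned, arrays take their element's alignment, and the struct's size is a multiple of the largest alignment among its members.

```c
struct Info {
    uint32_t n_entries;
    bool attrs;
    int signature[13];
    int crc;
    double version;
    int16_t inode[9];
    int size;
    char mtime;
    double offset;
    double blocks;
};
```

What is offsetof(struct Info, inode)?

@0: n_entries [4B, align 4] → 4
@4: attrs [1B, align 1] → 5
+3 pad (align 4)
@8: signature [52B, align 4] → 60
@60: crc [4B, align 4] → 64
@64: version [8B, align 8] → 72
@72: inode [18B, align 2] → 90

72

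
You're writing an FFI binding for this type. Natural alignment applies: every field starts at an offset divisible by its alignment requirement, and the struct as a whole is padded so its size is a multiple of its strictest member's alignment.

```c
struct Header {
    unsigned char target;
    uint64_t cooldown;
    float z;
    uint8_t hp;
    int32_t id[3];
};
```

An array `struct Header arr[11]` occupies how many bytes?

target at 0 (size 1, align 1) → ends 1
pad 7 to align 8 for cooldown
cooldown at 8 (size 8, align 8) → ends 16
z at 16 (size 4, align 4) → ends 20
hp at 20 (size 1, align 1) → ends 21
pad 3 to align 4 for id
id at 24 (size 12, align 4) → ends 36
tail pad 4 to reach multiple of 8
total 40 bytes, alignment 8
array of 11: 11 × 40 = 440

440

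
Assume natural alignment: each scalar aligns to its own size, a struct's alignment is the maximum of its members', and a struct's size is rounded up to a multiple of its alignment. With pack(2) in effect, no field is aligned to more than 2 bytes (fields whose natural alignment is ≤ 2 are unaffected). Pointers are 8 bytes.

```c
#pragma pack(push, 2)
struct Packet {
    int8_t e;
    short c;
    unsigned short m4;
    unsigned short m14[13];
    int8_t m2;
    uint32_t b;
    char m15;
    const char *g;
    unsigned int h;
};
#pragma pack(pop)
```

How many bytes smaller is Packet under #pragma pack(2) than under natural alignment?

natural layout:
  e at 0 (size 1, align 1) → ends 1
  pad 1 to align 2 for c
  c at 2 (size 2, align 2) → ends 4
  m4 at 4 (size 2, align 2) → ends 6
  m14 at 6 (size 26, align 2) → ends 32
  m2 at 32 (size 1, align 1) → ends 33
  pad 3 to align 4 for b
  b at 36 (size 4, align 4) → ends 40
  m15 at 40 (size 1, align 1) → ends 41
  pad 7 to align 8 for g
  g at 48 (size 8, align 8) → ends 56
  h at 56 (size 4, align 4) → ends 60
  tail pad 4 to reach multiple of 8
  total 64 bytes, alignment 8
packed(2) layout:
  e at 0 (size 1, align 1) → ends 1
  pad 1 to align 2 for c
  c at 2 (size 2, align 2) → ends 4
  m4 at 4 (size 2, align 2) → ends 6
  m14 at 6 (size 26, align 2) → ends 32
  m2 at 32 (size 1, align 1) → ends 33
  pad 1 to align 2 for b
  b at 34 (size 4, align 2) → ends 38
  m15 at 38 (size 1, align 1) → ends 39
  pad 1 to align 2 for g
  g at 40 (size 8, align 2) → ends 48
  h at 48 (size 4, align 2) → ends 52
  total 52 bytes, alignment 2
64 − 52 = 12

12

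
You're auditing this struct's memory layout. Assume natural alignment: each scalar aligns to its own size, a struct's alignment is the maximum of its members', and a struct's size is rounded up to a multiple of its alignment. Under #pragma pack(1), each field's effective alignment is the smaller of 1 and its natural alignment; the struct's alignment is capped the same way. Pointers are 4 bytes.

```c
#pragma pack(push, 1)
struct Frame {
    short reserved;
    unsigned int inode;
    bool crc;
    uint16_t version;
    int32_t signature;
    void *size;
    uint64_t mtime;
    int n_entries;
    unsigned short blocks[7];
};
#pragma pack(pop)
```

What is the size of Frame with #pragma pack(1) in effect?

@0: reserved [2B, align 1] → 2
@2: inode [4B, align 1] → 6
@6: crc [1B, align 1] → 7
@7: version [2B, align 1] → 9
@9: signature [4B, align 1] → 13
@13: size [4B, align 1] → 17
@17: mtime [8B, align 1] → 25
@25: n_entries [4B, align 1] → 29
@29: blocks [14B, align 1] → 43
size 43, align 1

43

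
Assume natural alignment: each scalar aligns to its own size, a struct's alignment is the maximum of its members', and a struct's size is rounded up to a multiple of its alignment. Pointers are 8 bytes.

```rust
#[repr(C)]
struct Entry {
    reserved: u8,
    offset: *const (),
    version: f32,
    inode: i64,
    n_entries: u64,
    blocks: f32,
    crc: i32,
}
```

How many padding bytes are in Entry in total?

0..1  reserved  (1B, 1-aligned)
1..8  -- padding (7B)
8..16  offset  (8B, 8-aligned)
16..20  version  (4B, 4-aligned)
20..24  -- padding (4B)
24..32  inode  (8B, 8-aligned)
32..40  n_entries  (8B, 8-aligned)
40..44  blocks  (4B, 4-aligned)
44..48  crc  (4B, 4-aligned)
sizeof = 48, alignof = 8
data bytes 37, size 48 → padding 11

11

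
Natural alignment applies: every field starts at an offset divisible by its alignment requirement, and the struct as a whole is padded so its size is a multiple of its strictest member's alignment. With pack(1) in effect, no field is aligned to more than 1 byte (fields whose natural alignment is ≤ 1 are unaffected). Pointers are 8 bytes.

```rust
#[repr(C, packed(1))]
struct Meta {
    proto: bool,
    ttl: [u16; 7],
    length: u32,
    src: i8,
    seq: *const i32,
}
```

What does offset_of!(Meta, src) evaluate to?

proto at 0 (size 1, align 1) → ends 1
ttl at 1 (size 14, align 1) → ends 15
length at 15 (size 4, align 1) → ends 19
src at 19 (size 1, align 1) → ends 20

19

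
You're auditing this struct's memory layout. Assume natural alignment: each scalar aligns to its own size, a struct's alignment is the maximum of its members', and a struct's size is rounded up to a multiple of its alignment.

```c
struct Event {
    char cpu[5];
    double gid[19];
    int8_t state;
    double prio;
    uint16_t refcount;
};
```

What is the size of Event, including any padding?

184 bytes

0..5  cpu  (5B, 1-aligned)
5..8  -- padding (3B)
8..160  gid  (152B, 8-aligned)
160..161  state  (1B, 1-aligned)
161..168  -- padding (7B)
168..176  prio  (8B, 8-aligned)
176..178  refcount  (2B, 2-aligned)
178..184  -- tail padding (6B)
sizeof = 184, alignof = 8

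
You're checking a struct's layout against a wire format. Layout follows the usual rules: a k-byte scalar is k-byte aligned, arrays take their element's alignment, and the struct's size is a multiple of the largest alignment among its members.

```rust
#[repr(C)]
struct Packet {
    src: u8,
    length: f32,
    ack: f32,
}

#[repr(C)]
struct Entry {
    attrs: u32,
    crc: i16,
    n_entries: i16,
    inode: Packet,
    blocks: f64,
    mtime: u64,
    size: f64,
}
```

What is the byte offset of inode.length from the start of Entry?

Packet: @0: src [1B, align 1] → 1; +3 pad (align 4); @4: length [4B, align 4] → 8; @8: ack [4B, align 4] → 12; size 12, align 4
@0: attrs [4B, align 4] → 4
@4: crc [2B, align 2] → 6
@6: n_entries [2B, align 2] → 8
@8: inode [12B, align 4] → 20
within Packet: length at 4
8 + 4 = 12

12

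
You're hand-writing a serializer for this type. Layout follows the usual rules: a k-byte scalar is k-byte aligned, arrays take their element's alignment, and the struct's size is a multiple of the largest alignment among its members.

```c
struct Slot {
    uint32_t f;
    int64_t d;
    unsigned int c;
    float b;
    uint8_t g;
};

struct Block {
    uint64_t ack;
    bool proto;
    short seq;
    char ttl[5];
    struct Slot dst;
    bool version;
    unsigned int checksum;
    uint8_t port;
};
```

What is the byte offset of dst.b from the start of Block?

44

Slot: 0..4  f  (4B, 4-aligned); 4..8  -- padding (4B); 8..16  d  (8B, 8-aligned); 16..20  c  (4B, 4-aligned); 20..24  b  (4B, 4-aligned); 24..25  g  (1B, 1-aligned); 25..32  -- tail padding (7B); sizeof = 32, alignof = 8
0..8  ack  (8B, 8-aligned)
8..9  proto  (1B, 1-aligned)
9..10  -- padding (1B)
10..12  seq  (2B, 2-aligned)
12..17  ttl  (5B, 1-aligned)
17..24  -- padding (7B)
24..56  dst  (32B, 8-aligned)
within Slot: b at 20
24 + 20 = 44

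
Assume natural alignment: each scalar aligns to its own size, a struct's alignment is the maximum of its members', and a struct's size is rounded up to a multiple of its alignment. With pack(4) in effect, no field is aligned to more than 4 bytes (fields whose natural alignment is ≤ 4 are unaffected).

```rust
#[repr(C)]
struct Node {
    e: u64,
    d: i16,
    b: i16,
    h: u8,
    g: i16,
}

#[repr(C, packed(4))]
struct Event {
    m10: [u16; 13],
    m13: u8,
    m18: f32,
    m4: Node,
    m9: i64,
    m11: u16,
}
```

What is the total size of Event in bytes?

60

Node: 0..8  e  (8B, 8-aligned); 8..10  d  (2B, 2-aligned); 10..12  b  (2B, 2-aligned); 12..13  h  (1B, 1-aligned); 13..14  -- padding (1B); 14..16  g  (2B, 2-aligned); sizeof = 16, alignof = 8
0..26  m10  (26B, 2-aligned)
26..27  m13  (1B, 1-aligned)
27..28  -- padding (1B)
28..32  m18  (4B, 4-aligned)
32..48  m4  (16B, 4-aligned)
48..56  m9  (8B, 4-aligned)
56..58  m11  (2B, 2-aligned)
58..60  -- tail padding (2B)
sizeof = 60, alignof = 4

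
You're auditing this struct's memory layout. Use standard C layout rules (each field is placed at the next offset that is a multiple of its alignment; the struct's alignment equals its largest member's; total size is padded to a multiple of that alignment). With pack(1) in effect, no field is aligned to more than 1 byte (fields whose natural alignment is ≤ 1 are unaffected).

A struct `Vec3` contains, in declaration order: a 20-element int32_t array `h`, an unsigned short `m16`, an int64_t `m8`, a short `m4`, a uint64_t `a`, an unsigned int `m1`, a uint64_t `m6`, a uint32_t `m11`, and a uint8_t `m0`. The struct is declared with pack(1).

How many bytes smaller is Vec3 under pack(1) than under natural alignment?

19

natural layout:
  @0: h [80B, align 4] → 80
  @80: m16 [2B, align 2] → 82
  +6 pad (align 8)
  @88: m8 [8B, align 8] → 96
  @96: m4 [2B, align 2] → 98
  +6 pad (align 8)
  @104: a [8B, align 8] → 112
  @112: m1 [4B, align 4] → 116
  +4 pad (align 8)
  @120: m6 [8B, align 8] → 128
  @128: m11 [4B, align 4] → 132
  @132: m0 [1B, align 1] → 133
  +3 tail pad (align 8)
  size 136, align 8
packed(1) layout:
  @0: h [80B, align 1] → 80
  @80: m16 [2B, align 1] → 82
  @82: m8 [8B, align 1] → 90
  @90: m4 [2B, align 1] → 92
  @92: a [8B, align 1] → 100
  @100: m1 [4B, align 1] → 104
  @104: m6 [8B, align 1] → 112
  @112: m11 [4B, align 1] → 116
  @116: m0 [1B, align 1] → 117
  size 117, align 1
136 − 117 = 19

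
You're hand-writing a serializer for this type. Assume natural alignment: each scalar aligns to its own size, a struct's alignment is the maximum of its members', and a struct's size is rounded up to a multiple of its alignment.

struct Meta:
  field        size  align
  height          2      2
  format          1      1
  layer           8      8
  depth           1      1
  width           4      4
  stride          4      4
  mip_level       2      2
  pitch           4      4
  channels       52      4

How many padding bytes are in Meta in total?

height at 0 (size 2, align 2) → ends 2
format at 2 (size 1, align 1) → ends 3
pad 5 to align 8 for layer
layer at 8 (size 8, align 8) → ends 16
depth at 16 (size 1, align 1) → ends 17
pad 3 to align 4 for width
width at 20 (size 4, align 4) → ends 24
stride at 24 (size 4, align 4) → ends 28
mip_level at 28 (size 2, align 2) → ends 30
pad 2 to align 4 for pitch
pitch at 32 (size 4, align 4) → ends 36
channels at 36 (size 52, align 4) → ends 88
total 88 bytes, alignment 8
data bytes 78, size 88 → padding 10

10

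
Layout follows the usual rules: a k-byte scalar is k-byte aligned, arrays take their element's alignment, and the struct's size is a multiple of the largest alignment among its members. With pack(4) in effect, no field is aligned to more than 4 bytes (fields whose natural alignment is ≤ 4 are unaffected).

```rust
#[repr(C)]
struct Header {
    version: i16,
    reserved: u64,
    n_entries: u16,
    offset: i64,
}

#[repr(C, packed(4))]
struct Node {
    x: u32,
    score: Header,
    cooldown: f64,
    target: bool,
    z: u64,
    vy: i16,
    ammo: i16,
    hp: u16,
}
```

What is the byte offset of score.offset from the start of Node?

Header: @0: version [2B, align 2] → 2; +6 pad (align 8); @8: reserved [8B, align 8] → 16; @16: n_entries [2B, align 2] → 18; +6 pad (align 8); @24: offset [8B, align 8] → 32; size 32, align 8
@0: x [4B, align 4] → 4
@4: score [32B, align 4] → 36
within Header: offset at 24
4 + 24 = 28

28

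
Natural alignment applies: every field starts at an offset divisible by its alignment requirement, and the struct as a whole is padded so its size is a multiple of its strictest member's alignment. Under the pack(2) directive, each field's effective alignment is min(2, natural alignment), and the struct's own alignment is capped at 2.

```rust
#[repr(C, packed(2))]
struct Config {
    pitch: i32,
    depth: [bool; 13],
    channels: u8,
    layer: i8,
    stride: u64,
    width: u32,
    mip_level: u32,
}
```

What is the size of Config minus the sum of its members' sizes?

1

@0: pitch [4B, align 2] → 4
@4: depth [13B, align 1] → 17
@17: channels [1B, align 1] → 18
@18: layer [1B, align 1] → 19
+1 pad (align 2)
@20: stride [8B, align 2] → 28
@28: width [4B, align 2] → 32
@32: mip_level [4B, align 2] → 36
size 36, align 2
data bytes 35, size 36 → padding 1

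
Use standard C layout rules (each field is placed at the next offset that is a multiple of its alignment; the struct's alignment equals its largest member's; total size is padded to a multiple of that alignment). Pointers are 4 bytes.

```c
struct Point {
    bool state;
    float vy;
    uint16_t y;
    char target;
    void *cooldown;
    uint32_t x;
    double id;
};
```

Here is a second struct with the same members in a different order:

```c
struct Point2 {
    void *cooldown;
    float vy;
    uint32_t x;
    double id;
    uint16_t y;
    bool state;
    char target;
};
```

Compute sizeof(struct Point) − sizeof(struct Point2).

state at 0 (size 1, align 1) → ends 1
pad 3 to align 4 for vy
vy at 4 (size 4, align 4) → ends 8
y at 8 (size 2, align 2) → ends 10
target at 10 (size 1, align 1) → ends 11
pad 1 to align 4 for cooldown
cooldown at 12 (size 4, align 4) → ends 16
x at 16 (size 4, align 4) → ends 20
pad 4 to align 8 for id
id at 24 (size 8, align 8) → ends 32
total 32 bytes, alignment 8
— Point2 —
cooldown at 0 (size 4, align 4) → ends 4
vy at 4 (size 4, align 4) → ends 8
x at 8 (size 4, align 4) → ends 12
pad 4 to align 8 for id
id at 16 (size 8, align 8) → ends 24
y at 24 (size 2, align 2) → ends 26
state at 26 (size 1, align 1) → ends 27
target at 27 (size 1, align 1) → ends 28
tail pad 4 to reach multiple of 8
total 32 bytes, alignment 8
32 − 32 = 0

0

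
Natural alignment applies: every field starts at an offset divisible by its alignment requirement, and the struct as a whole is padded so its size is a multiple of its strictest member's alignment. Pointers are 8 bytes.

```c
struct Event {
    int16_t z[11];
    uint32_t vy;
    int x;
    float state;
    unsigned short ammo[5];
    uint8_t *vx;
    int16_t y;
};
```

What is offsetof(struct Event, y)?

@0: z [22B, align 2] → 22
+2 pad (align 4)
@24: vy [4B, align 4] → 28
@28: x [4B, align 4] → 32
@32: state [4B, align 4] → 36
@36: ammo [10B, align 2] → 46
+2 pad (align 8)
@48: vx [8B, align 8] → 56
@56: y [2B, align 2] → 58

56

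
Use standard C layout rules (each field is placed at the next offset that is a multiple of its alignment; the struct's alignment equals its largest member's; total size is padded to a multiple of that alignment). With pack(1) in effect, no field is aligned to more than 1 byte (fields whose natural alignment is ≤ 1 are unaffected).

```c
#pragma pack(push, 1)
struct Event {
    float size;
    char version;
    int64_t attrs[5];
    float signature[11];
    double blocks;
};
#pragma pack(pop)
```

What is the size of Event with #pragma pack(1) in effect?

97

0..4  size  (4B, 1-aligned)
4..5  version  (1B, 1-aligned)
5..45  attrs  (40B, 1-aligned)
45..89  signature  (44B, 1-aligned)
89..97  blocks  (8B, 1-aligned)
sizeof = 97, alignof = 1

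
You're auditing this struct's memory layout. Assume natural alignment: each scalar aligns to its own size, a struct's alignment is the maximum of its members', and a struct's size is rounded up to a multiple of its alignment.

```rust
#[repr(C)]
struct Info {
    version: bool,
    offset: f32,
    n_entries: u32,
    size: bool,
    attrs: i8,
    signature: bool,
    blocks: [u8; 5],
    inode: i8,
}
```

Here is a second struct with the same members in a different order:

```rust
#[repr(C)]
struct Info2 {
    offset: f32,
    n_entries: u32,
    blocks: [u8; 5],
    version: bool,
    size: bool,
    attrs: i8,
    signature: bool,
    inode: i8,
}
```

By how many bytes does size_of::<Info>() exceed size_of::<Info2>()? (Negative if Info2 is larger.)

version at 0 (size 1, align 1) → ends 1
pad 3 to align 4 for offset
offset at 4 (size 4, align 4) → ends 8
n_entries at 8 (size 4, align 4) → ends 12
size at 12 (size 1, align 1) → ends 13
attrs at 13 (size 1, align 1) → ends 14
signature at 14 (size 1, align 1) → ends 15
blocks at 15 (size 5, align 1) → ends 20
inode at 20 (size 1, align 1) → ends 21
tail pad 3 to reach multiple of 4
total 24 bytes, alignment 4
— Info2 —
offset at 0 (size 4, align 4) → ends 4
n_entries at 4 (size 4, align 4) → ends 8
blocks at 8 (size 5, align 1) → ends 13
version at 13 (size 1, align 1) → ends 14
size at 14 (size 1, align 1) → ends 15
attrs at 15 (size 1, align 1) → ends 16
signature at 16 (size 1, align 1) → ends 17
inode at 17 (size 1, align 1) → ends 18
tail pad 2 to reach multiple of 4
total 20 bytes, alignment 4
24 − 20 = 4

4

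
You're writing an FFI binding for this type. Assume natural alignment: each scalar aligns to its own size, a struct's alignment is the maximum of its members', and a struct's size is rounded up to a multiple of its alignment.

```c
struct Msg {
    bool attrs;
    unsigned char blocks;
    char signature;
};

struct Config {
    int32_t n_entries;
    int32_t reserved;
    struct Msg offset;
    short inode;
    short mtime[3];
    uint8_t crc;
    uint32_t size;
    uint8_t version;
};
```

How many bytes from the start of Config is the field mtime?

Msg: attrs at 0 (size 1, align 1) → ends 1; blocks at 1 (size 1, align 1) → ends 2; signature at 2 (size 1, align 1) → ends 3; total 3 bytes, alignment 1
n_entries at 0 (size 4, align 4) → ends 4
reserved at 4 (size 4, align 4) → ends 8
offset at 8 (size 3, align 1) → ends 11
pad 1 to align 2 for inode
inode at 12 (size 2, align 2) → ends 14
mtime at 14 (size 6, align 2) → ends 20

14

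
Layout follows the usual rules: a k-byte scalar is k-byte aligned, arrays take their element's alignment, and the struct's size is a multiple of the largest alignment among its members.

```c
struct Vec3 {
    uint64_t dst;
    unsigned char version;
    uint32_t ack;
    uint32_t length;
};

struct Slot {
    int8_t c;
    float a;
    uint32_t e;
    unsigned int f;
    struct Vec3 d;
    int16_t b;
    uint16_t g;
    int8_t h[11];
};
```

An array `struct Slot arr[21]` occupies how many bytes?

Vec3: @0: dst [8B, align 8] → 8; @8: version [1B, align 1] → 9; +3 pad (align 4); @12: ack [4B, align 4] → 16; @16: length [4B, align 4] → 20; +4 tail pad (align 8); size 24, align 8
@0: c [1B, align 1] → 1
+3 pad (align 4)
@4: a [4B, align 4] → 8
@8: e [4B, align 4] → 12
@12: f [4B, align 4] → 16
@16: d [24B, align 8] → 40
@40: b [2B, align 2] → 42
@42: g [2B, align 2] → 44
@44: h [11B, align 1] → 55
+1 tail pad (align 8)
size 56, align 8
array of 21: 21 × 56 = 1176

1176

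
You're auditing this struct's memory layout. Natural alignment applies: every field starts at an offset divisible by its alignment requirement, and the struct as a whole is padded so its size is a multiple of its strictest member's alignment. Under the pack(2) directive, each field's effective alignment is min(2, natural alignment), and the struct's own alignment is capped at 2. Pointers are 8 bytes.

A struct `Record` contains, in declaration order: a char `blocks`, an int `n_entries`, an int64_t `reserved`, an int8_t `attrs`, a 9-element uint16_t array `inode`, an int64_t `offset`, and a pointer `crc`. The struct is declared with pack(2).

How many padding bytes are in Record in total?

2

0..1  blocks  (1B, 1-aligned)
1..2  -- padding (1B)
2..6  n_entries  (4B, 2-aligned)
6..14  reserved  (8B, 2-aligned)
14..15  attrs  (1B, 1-aligned)
15..16  -- padding (1B)
16..34  inode  (18B, 2-aligned)
34..42  offset  (8B, 2-aligned)
42..50  crc  (8B, 2-aligned)
sizeof = 50, alignof = 2
data bytes 48, size 50 → padding 2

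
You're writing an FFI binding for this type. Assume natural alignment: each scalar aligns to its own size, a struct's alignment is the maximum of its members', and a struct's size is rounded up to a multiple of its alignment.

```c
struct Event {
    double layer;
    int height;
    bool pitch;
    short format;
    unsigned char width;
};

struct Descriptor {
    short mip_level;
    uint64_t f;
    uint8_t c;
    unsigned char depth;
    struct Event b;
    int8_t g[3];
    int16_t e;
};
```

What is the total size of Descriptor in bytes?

Event: 0..8  layer  (8B, 8-aligned); 8..12  height  (4B, 4-aligned); 12..13  pitch  (1B, 1-aligned); 13..14  -- padding (1B); 14..16  format  (2B, 2-aligned); 16..17  width  (1B, 1-aligned); 17..24  -- tail padding (7B); sizeof = 24, alignof = 8
0..2  mip_level  (2B, 2-aligned)
2..8  -- padding (6B)
8..16  f  (8B, 8-aligned)
16..17  c  (1B, 1-aligned)
17..18  depth  (1B, 1-aligned)
18..24  -- padding (6B)
24..48  b  (24B, 8-aligned)
48..51  g  (3B, 1-aligned)
51..52  -- padding (1B)
52..54  e  (2B, 2-aligned)
54..56  -- tail padding (2B)
sizeof = 56, alignof = 8

56 bytes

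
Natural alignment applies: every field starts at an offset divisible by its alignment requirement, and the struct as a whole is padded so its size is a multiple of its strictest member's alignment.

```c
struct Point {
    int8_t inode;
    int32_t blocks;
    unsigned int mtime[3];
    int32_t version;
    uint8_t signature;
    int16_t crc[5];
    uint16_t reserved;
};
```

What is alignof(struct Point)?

4

member alignments: inode=1, blocks=4, mtime=4, version=4, signature=1, crc=2, reserved=2
max = 4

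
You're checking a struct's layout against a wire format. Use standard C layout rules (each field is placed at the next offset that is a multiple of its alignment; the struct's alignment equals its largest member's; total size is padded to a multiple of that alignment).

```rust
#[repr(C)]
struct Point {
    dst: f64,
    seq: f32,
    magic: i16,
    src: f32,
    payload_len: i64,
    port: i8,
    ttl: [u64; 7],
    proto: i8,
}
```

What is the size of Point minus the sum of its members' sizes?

0..8  dst  (8B, 8-aligned)
8..12  seq  (4B, 4-aligned)
12..14  magic  (2B, 2-aligned)
14..16  -- padding (2B)
16..20  src  (4B, 4-aligned)
20..24  -- padding (4B)
24..32  payload_len  (8B, 8-aligned)
32..33  port  (1B, 1-aligned)
33..40  -- padding (7B)
40..96  ttl  (56B, 8-aligned)
96..97  proto  (1B, 1-aligned)
97..104  -- tail padding (7B)
sizeof = 104, alignof = 8
data bytes 84, size 104 → padding 20

20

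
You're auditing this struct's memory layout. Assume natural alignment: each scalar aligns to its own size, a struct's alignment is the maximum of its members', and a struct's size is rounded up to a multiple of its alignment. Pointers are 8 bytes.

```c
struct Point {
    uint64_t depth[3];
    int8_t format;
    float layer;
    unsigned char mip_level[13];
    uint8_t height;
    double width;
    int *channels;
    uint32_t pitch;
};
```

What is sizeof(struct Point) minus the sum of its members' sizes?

0..24  depth  (24B, 8-aligned)
24..25  format  (1B, 1-aligned)
25..28  -- padding (3B)
28..32  layer  (4B, 4-aligned)
32..45  mip_level  (13B, 1-aligned)
45..46  height  (1B, 1-aligned)
46..48  -- padding (2B)
48..56  width  (8B, 8-aligned)
56..64  channels  (8B, 8-aligned)
64..68  pitch  (4B, 4-aligned)
68..72  -- tail padding (4B)
sizeof = 72, alignof = 8
data bytes 63, size 72 → padding 9

9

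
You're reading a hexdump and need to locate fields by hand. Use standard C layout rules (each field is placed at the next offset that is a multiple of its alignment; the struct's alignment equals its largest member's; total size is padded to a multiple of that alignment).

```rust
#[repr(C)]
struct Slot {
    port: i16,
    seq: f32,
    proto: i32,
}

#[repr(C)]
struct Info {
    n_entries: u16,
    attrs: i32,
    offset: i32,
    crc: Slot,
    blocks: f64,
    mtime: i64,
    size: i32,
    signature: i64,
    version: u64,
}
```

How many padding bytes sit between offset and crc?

0

Slot: 0..2  port  (2B, 2-aligned); 2..4  -- padding (2B); 4..8  seq  (4B, 4-aligned); 8..12  proto  (4B, 4-aligned); sizeof = 12, alignof = 4
0..2  n_entries  (2B, 2-aligned)
2..4  -- padding (2B)
4..8  attrs  (4B, 4-aligned)
8..12  offset  (4B, 4-aligned)
12..24  crc  (12B, 4-aligned)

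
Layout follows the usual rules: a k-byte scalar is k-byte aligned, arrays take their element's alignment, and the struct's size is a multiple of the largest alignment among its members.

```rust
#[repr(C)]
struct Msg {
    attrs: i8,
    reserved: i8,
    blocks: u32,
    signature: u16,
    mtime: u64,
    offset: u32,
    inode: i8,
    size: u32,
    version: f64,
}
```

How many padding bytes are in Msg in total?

attrs at 0 (size 1, align 1) → ends 1
reserved at 1 (size 1, align 1) → ends 2
pad 2 to align 4 for blocks
blocks at 4 (size 4, align 4) → ends 8
signature at 8 (size 2, align 2) → ends 10
pad 6 to align 8 for mtime
mtime at 16 (size 8, align 8) → ends 24
offset at 24 (size 4, align 4) → ends 28
inode at 28 (size 1, align 1) → ends 29
pad 3 to align 4 for size
size at 32 (size 4, align 4) → ends 36
pad 4 to align 8 for version
version at 40 (size 8, align 8) → ends 48
total 48 bytes, alignment 8
data bytes 33, size 48 → padding 15

15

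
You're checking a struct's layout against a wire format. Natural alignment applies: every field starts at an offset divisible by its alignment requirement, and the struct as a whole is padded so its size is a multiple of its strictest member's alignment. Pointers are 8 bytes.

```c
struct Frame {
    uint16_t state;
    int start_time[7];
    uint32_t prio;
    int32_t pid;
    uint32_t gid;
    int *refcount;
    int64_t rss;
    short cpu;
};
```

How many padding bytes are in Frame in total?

12

0..2  state  (2B, 2-aligned)
2..4  -- padding (2B)
4..32  start_time  (28B, 4-aligned)
32..36  prio  (4B, 4-aligned)
36..40  pid  (4B, 4-aligned)
40..44  gid  (4B, 4-aligned)
44..48  -- padding (4B)
48..56  refcount  (8B, 8-aligned)
56..64  rss  (8B, 8-aligned)
64..66  cpu  (2B, 2-aligned)
66..72  -- tail padding (6B)
sizeof = 72, alignof = 8
data bytes 60, size 72 → padding 12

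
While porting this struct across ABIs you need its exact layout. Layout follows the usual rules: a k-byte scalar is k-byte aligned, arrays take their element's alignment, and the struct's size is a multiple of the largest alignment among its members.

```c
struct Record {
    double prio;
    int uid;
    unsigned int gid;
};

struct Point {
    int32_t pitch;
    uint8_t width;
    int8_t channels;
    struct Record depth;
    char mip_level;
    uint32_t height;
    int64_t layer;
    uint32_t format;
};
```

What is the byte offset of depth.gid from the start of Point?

20

Record: @0: prio [8B, align 8] → 8; @8: uid [4B, align 4] → 12; @12: gid [4B, align 4] → 16; size 16, align 8
@0: pitch [4B, align 4] → 4
@4: width [1B, align 1] → 5
@5: channels [1B, align 1] → 6
+2 pad (align 8)
@8: depth [16B, align 8] → 24
within Record: gid at 12
8 + 12 = 20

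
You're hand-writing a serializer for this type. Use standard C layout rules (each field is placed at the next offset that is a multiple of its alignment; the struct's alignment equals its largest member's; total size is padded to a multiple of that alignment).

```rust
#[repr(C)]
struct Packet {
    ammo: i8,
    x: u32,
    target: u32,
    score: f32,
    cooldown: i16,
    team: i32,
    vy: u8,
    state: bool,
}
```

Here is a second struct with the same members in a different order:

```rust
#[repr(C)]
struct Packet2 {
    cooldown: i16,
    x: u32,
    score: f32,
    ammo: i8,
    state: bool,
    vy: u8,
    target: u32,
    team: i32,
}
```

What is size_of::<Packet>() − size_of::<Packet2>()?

4

@0: ammo [1B, align 1] → 1
+3 pad (align 4)
@4: x [4B, align 4] → 8
@8: target [4B, align 4] → 12
@12: score [4B, align 4] → 16
@16: cooldown [2B, align 2] → 18
+2 pad (align 4)
@20: team [4B, align 4] → 24
@24: vy [1B, align 1] → 25
@25: state [1B, align 1] → 26
+2 tail pad (align 4)
size 28, align 4
— Packet2 —
@0: cooldown [2B, align 2] → 2
+2 pad (align 4)
@4: x [4B, align 4] → 8
@8: score [4B, align 4] → 12
@12: ammo [1B, align 1] → 13
@13: state [1B, align 1] → 14
@14: vy [1B, align 1] → 15
+1 pad (align 4)
@16: target [4B, align 4] → 20
@20: team [4B, align 4] → 24
size 24, align 4
28 − 24 = 4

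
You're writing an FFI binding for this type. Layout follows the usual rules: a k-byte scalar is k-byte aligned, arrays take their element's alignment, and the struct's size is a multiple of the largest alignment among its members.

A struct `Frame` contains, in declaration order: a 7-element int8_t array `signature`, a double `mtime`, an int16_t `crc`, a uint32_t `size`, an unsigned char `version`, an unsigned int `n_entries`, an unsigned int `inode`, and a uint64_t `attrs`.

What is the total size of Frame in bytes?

0..7  signature  (7B, 1-aligned)
7..8  -- padding (1B)
8..16  mtime  (8B, 8-aligned)
16..18  crc  (2B, 2-aligned)
18..20  -- padding (2B)
20..24  size  (4B, 4-aligned)
24..25  version  (1B, 1-aligned)
25..28  -- padding (3B)
28..32  n_entries  (4B, 4-aligned)
32..36  inode  (4B, 4-aligned)
36..40  -- padding (4B)
40..48  attrs  (8B, 8-aligned)
sizeof = 48, alignof = 8

48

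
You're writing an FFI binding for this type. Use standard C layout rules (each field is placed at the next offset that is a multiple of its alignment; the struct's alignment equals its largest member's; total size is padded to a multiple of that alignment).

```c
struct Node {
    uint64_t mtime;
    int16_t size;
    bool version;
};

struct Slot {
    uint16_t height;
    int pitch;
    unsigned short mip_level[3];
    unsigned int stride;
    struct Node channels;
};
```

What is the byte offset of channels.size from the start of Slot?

32

Node: mtime at 0 (size 8, align 8) → ends 8; size at 8 (size 2, align 2) → ends 10; version at 10 (size 1, align 1) → ends 11; tail pad 5 to reach multiple of 8; total 16 bytes, alignment 8
height at 0 (size 2, align 2) → ends 2
pad 2 to align 4 for pitch
pitch at 4 (size 4, align 4) → ends 8
mip_level at 8 (size 6, align 2) → ends 14
pad 2 to align 4 for stride
stride at 16 (size 4, align 4) → ends 20
pad 4 to align 8 for channels
channels at 24 (size 16, align 8) → ends 40
within Node: size at 8
24 + 8 = 32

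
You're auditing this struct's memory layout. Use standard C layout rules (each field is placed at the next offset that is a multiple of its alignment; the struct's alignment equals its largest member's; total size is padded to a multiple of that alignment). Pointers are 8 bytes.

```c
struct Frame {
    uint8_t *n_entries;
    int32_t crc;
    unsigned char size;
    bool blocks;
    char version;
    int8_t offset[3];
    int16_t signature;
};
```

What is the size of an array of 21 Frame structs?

504

@0: n_entries [8B, align 8] → 8
@8: crc [4B, align 4] → 12
@12: size [1B, align 1] → 13
@13: blocks [1B, align 1] → 14
@14: version [1B, align 1] → 15
@15: offset [3B, align 1] → 18
@18: signature [2B, align 2] → 20
+4 tail pad (align 8)
size 24, align 8
array of 21: 21 × 24 = 504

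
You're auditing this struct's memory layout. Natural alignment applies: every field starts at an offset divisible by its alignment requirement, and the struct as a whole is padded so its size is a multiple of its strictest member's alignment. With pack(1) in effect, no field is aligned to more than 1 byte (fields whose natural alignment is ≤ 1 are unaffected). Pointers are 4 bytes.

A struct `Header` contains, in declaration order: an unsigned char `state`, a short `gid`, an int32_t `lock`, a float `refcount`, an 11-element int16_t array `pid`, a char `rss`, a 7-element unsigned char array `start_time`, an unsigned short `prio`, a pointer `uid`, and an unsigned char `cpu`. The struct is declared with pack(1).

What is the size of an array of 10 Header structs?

480

state at 0 (size 1, align 1) → ends 1
gid at 1 (size 2, align 1) → ends 3
lock at 3 (size 4, align 1) → ends 7
refcount at 7 (size 4, align 1) → ends 11
pid at 11 (size 22, align 1) → ends 33
rss at 33 (size 1, align 1) → ends 34
start_time at 34 (size 7, align 1) → ends 41
prio at 41 (size 2, align 1) → ends 43
uid at 43 (size 4, align 1) → ends 47
cpu at 47 (size 1, align 1) → ends 48
total 48 bytes, alignment 1
array of 10: 10 × 48 = 480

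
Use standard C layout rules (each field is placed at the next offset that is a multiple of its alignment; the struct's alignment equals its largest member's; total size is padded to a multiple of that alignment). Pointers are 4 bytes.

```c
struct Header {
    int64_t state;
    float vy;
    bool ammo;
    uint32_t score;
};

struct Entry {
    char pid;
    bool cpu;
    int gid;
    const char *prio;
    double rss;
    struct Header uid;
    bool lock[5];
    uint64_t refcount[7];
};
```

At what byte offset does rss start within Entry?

16

Header: 0..8  state  (8B, 8-aligned); 8..12  vy  (4B, 4-aligned); 12..13  ammo  (1B, 1-aligned); 13..16  -- padding (3B); 16..20  score  (4B, 4-aligned); 20..24  -- tail padding (4B); sizeof = 24, alignof = 8
0..1  pid  (1B, 1-aligned)
1..2  cpu  (1B, 1-aligned)
2..4  -- padding (2B)
4..8  gid  (4B, 4-aligned)
8..12  prio  (4B, 4-aligned)
12..16  -- padding (4B)
16..24  rss  (8B, 8-aligned)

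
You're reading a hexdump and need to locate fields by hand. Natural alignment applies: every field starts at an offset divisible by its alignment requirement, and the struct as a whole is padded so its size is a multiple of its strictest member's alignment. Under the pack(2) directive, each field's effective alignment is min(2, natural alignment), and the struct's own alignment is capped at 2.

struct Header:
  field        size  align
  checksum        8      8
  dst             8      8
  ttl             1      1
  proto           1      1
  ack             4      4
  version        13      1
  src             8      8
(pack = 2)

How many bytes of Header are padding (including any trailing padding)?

1

0..8  checksum  (8B, 2-aligned)
8..16  dst  (8B, 2-aligned)
16..17  ttl  (1B, 1-aligned)
17..18  proto  (1B, 1-aligned)
18..22  ack  (4B, 2-aligned)
22..35  version  (13B, 1-aligned)
35..36  -- padding (1B)
36..44  src  (8B, 2-aligned)
sizeof = 44, alignof = 2
data bytes 43, size 44 → padding 1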